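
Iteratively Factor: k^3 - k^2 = (k - 1)*(k^2) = k*(k - 1)*(k)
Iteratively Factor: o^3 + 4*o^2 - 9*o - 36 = (o + 4)*(o^2 - 9) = (o - 3)*(o + 4)*(o + 3)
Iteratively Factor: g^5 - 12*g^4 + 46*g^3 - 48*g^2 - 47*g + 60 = (g - 4)*(g^4 - 8*g^3 + 14*g^2 + 8*g - 15) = (g - 4)*(g - 3)*(g^3 - 5*g^2 - g + 5) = (g - 4)*(g - 3)*(g + 1)*(g^2 - 6*g + 5) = (g - 5)*(g - 4)*(g - 3)*(g + 1)*(g - 1)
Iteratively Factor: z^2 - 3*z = (z - 3)*(z)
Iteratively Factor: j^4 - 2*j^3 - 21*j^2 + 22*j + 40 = (j + 1)*(j^3 - 3*j^2 - 18*j + 40) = (j - 2)*(j + 1)*(j^2 - j - 20) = (j - 5)*(j - 2)*(j + 1)*(j + 4)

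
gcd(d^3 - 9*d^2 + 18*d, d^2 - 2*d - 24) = d - 6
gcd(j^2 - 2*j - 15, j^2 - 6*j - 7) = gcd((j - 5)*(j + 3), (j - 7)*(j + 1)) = 1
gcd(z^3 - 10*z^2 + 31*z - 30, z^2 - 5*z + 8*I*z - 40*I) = z - 5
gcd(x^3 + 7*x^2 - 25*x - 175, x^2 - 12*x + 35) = x - 5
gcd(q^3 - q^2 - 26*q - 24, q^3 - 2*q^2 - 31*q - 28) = q^2 + 5*q + 4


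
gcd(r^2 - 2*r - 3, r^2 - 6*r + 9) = r - 3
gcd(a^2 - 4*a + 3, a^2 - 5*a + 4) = a - 1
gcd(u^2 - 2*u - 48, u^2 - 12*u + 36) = 1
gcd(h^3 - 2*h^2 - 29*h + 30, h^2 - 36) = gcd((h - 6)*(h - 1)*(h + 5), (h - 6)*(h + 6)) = h - 6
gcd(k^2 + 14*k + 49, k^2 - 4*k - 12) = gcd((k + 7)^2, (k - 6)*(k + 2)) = 1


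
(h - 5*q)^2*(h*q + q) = h^3*q - 10*h^2*q^2 + h^2*q + 25*h*q^3 - 10*h*q^2 + 25*q^3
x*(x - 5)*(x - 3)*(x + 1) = x^4 - 7*x^3 + 7*x^2 + 15*x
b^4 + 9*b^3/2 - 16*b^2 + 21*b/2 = b*(b - 3/2)*(b - 1)*(b + 7)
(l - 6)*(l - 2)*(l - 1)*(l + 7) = l^4 - 2*l^3 - 43*l^2 + 128*l - 84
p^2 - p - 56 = (p - 8)*(p + 7)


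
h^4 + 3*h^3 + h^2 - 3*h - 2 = (h - 1)*(h + 1)^2*(h + 2)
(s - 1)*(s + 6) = s^2 + 5*s - 6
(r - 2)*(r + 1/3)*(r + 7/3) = r^3 + 2*r^2/3 - 41*r/9 - 14/9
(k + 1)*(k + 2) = k^2 + 3*k + 2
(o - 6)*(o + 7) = o^2 + o - 42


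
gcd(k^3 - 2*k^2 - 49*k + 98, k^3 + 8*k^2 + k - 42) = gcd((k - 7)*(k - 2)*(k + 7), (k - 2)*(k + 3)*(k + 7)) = k^2 + 5*k - 14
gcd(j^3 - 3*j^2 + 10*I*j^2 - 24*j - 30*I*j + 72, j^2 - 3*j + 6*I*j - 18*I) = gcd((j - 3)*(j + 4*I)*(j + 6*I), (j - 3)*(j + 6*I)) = j^2 + j*(-3 + 6*I) - 18*I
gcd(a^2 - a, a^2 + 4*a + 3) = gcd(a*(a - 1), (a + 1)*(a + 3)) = 1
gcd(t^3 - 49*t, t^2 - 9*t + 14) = t - 7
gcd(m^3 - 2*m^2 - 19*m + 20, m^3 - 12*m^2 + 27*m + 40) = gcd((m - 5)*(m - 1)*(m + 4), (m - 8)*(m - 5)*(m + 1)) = m - 5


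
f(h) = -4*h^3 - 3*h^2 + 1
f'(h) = -12*h^2 - 6*h = 6*h*(-2*h - 1)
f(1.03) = -6.55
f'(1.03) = -18.91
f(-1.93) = 18.58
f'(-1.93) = -33.12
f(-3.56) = 143.45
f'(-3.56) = -130.72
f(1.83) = -33.56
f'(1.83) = -51.17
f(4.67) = -471.82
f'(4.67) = -289.73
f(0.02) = 1.00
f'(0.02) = -0.12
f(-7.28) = 1385.32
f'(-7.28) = -592.30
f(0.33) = 0.53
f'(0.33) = -3.29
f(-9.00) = 2674.00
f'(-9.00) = -918.00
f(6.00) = -971.00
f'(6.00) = -468.00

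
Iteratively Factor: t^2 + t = (t)*(t + 1)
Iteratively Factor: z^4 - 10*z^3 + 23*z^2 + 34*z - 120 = (z - 5)*(z^3 - 5*z^2 - 2*z + 24) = (z - 5)*(z - 3)*(z^2 - 2*z - 8) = (z - 5)*(z - 4)*(z - 3)*(z + 2)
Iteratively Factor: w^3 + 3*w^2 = (w)*(w^2 + 3*w) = w*(w + 3)*(w)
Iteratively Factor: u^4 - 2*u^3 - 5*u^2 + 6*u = (u)*(u^3 - 2*u^2 - 5*u + 6) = u*(u + 2)*(u^2 - 4*u + 3) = u*(u - 3)*(u + 2)*(u - 1)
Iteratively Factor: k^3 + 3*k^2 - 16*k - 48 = (k + 4)*(k^2 - k - 12) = (k + 3)*(k + 4)*(k - 4)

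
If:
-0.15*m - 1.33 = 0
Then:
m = -8.87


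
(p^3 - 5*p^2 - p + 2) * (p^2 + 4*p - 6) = p^5 - p^4 - 27*p^3 + 28*p^2 + 14*p - 12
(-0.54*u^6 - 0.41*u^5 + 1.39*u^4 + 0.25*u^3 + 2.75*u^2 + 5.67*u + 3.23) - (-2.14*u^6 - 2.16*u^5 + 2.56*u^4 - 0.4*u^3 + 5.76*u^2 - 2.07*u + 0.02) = 1.6*u^6 + 1.75*u^5 - 1.17*u^4 + 0.65*u^3 - 3.01*u^2 + 7.74*u + 3.21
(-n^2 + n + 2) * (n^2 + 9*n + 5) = -n^4 - 8*n^3 + 6*n^2 + 23*n + 10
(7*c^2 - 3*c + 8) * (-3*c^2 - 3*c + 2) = -21*c^4 - 12*c^3 - c^2 - 30*c + 16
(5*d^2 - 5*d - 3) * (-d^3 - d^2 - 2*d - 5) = -5*d^5 - 2*d^3 - 12*d^2 + 31*d + 15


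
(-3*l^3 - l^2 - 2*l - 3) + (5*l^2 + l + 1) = -3*l^3 + 4*l^2 - l - 2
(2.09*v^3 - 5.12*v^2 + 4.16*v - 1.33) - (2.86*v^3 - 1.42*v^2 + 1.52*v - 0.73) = -0.77*v^3 - 3.7*v^2 + 2.64*v - 0.6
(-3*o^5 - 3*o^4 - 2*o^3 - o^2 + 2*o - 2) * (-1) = 3*o^5 + 3*o^4 + 2*o^3 + o^2 - 2*o + 2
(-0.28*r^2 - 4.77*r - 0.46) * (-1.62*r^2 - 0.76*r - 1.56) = 0.4536*r^4 + 7.9402*r^3 + 4.8072*r^2 + 7.7908*r + 0.7176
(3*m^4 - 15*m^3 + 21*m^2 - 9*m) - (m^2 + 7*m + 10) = 3*m^4 - 15*m^3 + 20*m^2 - 16*m - 10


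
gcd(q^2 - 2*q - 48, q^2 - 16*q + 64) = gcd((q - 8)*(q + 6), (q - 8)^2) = q - 8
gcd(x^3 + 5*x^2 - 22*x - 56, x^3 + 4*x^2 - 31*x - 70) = x^2 + 9*x + 14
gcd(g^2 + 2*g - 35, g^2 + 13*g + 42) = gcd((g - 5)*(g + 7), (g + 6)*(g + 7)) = g + 7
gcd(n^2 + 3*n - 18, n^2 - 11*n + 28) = 1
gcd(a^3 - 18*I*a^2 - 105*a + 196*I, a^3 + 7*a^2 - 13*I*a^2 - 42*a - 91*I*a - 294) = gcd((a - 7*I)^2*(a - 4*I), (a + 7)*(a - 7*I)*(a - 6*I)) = a - 7*I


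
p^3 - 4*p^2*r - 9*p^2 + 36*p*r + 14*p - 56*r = (p - 7)*(p - 2)*(p - 4*r)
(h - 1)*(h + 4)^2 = h^3 + 7*h^2 + 8*h - 16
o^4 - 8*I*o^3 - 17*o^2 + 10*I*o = o*(o - 5*I)*(o - 2*I)*(o - I)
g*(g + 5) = g^2 + 5*g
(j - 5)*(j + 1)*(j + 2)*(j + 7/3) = j^4 + j^3/3 - 53*j^2/3 - 121*j/3 - 70/3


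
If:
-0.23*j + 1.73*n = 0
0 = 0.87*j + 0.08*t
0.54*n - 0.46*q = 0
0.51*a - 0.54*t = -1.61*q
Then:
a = 1.10412831666452*t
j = -0.0919540229885057*t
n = -0.0122251013221713*t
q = -0.0143512058999402*t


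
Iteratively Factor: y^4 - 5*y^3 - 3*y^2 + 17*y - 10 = (y - 1)*(y^3 - 4*y^2 - 7*y + 10) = (y - 1)*(y + 2)*(y^2 - 6*y + 5) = (y - 5)*(y - 1)*(y + 2)*(y - 1)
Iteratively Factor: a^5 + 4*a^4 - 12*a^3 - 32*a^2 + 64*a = (a - 2)*(a^4 + 6*a^3 - 32*a) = (a - 2)*(a + 4)*(a^3 + 2*a^2 - 8*a) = (a - 2)^2*(a + 4)*(a^2 + 4*a) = a*(a - 2)^2*(a + 4)*(a + 4)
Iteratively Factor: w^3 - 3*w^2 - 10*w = (w)*(w^2 - 3*w - 10) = w*(w + 2)*(w - 5)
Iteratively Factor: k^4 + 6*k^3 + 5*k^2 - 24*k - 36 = (k + 2)*(k^3 + 4*k^2 - 3*k - 18) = (k + 2)*(k + 3)*(k^2 + k - 6) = (k + 2)*(k + 3)^2*(k - 2)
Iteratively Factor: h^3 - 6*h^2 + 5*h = (h - 5)*(h^2 - h) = (h - 5)*(h - 1)*(h)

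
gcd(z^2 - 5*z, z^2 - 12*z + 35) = z - 5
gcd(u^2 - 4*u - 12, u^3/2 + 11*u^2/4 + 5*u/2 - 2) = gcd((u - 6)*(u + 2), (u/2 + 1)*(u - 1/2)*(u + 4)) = u + 2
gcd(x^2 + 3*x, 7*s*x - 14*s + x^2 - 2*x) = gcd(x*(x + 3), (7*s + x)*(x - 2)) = 1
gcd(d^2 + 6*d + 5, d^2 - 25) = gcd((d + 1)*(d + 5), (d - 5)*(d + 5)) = d + 5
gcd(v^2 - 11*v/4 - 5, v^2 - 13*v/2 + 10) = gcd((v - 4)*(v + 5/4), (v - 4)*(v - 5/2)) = v - 4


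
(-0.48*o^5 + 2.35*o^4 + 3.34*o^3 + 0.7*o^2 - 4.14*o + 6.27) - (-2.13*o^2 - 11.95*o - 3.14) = -0.48*o^5 + 2.35*o^4 + 3.34*o^3 + 2.83*o^2 + 7.81*o + 9.41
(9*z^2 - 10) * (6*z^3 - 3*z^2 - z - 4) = 54*z^5 - 27*z^4 - 69*z^3 - 6*z^2 + 10*z + 40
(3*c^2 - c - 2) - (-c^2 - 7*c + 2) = 4*c^2 + 6*c - 4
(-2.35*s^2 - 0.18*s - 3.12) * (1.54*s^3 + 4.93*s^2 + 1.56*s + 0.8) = -3.619*s^5 - 11.8627*s^4 - 9.3582*s^3 - 17.5424*s^2 - 5.0112*s - 2.496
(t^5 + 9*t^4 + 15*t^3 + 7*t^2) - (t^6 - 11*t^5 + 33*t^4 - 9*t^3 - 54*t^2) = -t^6 + 12*t^5 - 24*t^4 + 24*t^3 + 61*t^2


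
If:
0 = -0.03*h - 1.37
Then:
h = -45.67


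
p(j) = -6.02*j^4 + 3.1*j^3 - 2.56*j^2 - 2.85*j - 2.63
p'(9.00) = -16849.95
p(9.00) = -37472.96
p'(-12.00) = 43008.03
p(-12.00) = -130524.59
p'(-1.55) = 117.10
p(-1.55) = -50.65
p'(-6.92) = 8457.41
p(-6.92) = -14937.26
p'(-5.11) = 3479.22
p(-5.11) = -4573.24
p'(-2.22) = 317.81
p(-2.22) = -189.06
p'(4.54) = -2087.73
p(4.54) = -2335.77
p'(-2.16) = 294.27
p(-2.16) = -170.70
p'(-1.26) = 66.53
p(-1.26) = -24.48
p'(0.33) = -4.39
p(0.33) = -3.81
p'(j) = -24.08*j^3 + 9.3*j^2 - 5.12*j - 2.85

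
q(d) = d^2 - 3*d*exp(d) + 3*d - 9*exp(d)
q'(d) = -3*d*exp(d) + 2*d - 12*exp(d) + 3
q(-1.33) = -3.55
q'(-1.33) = -1.78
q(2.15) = -121.56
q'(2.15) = -151.09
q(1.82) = -80.47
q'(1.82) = -101.12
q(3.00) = -343.54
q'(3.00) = -412.80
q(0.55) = -16.51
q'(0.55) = -19.56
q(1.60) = -60.99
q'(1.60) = -77.01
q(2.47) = -180.50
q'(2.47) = -221.53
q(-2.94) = -0.19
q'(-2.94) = -3.05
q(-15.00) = 180.00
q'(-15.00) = -27.00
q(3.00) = -343.54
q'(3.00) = -412.80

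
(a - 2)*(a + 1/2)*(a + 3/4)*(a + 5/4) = a^4 + a^3/2 - 49*a^2/16 - 109*a/32 - 15/16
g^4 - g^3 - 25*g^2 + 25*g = g*(g - 5)*(g - 1)*(g + 5)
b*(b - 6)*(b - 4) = b^3 - 10*b^2 + 24*b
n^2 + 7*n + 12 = (n + 3)*(n + 4)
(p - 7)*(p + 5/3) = p^2 - 16*p/3 - 35/3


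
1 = 1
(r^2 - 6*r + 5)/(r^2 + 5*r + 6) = (r^2 - 6*r + 5)/(r^2 + 5*r + 6)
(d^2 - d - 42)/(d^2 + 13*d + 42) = (d - 7)/(d + 7)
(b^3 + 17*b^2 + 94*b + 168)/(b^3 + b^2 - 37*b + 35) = (b^2 + 10*b + 24)/(b^2 - 6*b + 5)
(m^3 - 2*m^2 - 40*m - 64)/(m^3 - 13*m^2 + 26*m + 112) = (m + 4)/(m - 7)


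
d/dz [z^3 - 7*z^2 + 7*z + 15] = 3*z^2 - 14*z + 7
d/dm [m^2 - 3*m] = 2*m - 3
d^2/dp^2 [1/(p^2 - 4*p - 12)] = 2*(p^2 - 4*p - 4*(p - 2)^2 - 12)/(-p^2 + 4*p + 12)^3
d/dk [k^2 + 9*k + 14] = 2*k + 9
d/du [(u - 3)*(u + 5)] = 2*u + 2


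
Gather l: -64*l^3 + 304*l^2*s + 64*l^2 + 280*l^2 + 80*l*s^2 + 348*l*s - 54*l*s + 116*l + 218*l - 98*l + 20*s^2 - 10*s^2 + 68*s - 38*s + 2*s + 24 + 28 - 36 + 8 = -64*l^3 + l^2*(304*s + 344) + l*(80*s^2 + 294*s + 236) + 10*s^2 + 32*s + 24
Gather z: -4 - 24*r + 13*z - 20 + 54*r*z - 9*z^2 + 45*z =-24*r - 9*z^2 + z*(54*r + 58) - 24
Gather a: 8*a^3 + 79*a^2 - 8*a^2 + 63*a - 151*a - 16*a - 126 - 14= 8*a^3 + 71*a^2 - 104*a - 140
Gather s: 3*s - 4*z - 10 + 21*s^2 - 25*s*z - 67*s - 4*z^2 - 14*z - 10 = 21*s^2 + s*(-25*z - 64) - 4*z^2 - 18*z - 20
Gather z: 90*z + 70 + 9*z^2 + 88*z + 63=9*z^2 + 178*z + 133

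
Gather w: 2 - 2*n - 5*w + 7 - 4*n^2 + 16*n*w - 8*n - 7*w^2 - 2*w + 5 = -4*n^2 - 10*n - 7*w^2 + w*(16*n - 7) + 14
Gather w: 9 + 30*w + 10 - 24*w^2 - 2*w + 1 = -24*w^2 + 28*w + 20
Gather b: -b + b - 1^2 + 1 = 0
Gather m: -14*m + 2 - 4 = -14*m - 2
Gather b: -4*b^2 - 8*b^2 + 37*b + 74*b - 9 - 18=-12*b^2 + 111*b - 27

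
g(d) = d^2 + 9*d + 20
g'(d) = 2*d + 9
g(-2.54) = 3.59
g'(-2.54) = 3.92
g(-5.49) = 0.73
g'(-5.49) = -1.98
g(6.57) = 122.29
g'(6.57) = 22.14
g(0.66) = 26.38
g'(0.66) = 10.32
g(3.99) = 71.83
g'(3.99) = 16.98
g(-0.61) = 14.88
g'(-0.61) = 7.78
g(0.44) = 24.15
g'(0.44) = 9.88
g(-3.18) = 1.49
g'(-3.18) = 2.64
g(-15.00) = 110.00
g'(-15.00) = -21.00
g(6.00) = 110.00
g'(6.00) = 21.00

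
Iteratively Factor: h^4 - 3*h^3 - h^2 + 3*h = (h)*(h^3 - 3*h^2 - h + 3) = h*(h - 3)*(h^2 - 1) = h*(h - 3)*(h + 1)*(h - 1)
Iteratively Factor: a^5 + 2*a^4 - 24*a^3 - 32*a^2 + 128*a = (a - 4)*(a^4 + 6*a^3 - 32*a) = (a - 4)*(a - 2)*(a^3 + 8*a^2 + 16*a) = (a - 4)*(a - 2)*(a + 4)*(a^2 + 4*a) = (a - 4)*(a - 2)*(a + 4)^2*(a)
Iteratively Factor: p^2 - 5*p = (p)*(p - 5)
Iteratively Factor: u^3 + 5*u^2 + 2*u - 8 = (u + 4)*(u^2 + u - 2) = (u - 1)*(u + 4)*(u + 2)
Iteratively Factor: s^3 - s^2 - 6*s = (s - 3)*(s^2 + 2*s) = s*(s - 3)*(s + 2)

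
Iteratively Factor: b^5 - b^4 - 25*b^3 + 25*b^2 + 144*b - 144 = (b + 3)*(b^4 - 4*b^3 - 13*b^2 + 64*b - 48) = (b + 3)*(b + 4)*(b^3 - 8*b^2 + 19*b - 12) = (b - 4)*(b + 3)*(b + 4)*(b^2 - 4*b + 3) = (b - 4)*(b - 3)*(b + 3)*(b + 4)*(b - 1)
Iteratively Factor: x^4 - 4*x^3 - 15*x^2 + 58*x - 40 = (x + 4)*(x^3 - 8*x^2 + 17*x - 10) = (x - 2)*(x + 4)*(x^2 - 6*x + 5) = (x - 5)*(x - 2)*(x + 4)*(x - 1)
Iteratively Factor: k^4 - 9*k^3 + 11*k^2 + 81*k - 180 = (k - 4)*(k^3 - 5*k^2 - 9*k + 45) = (k - 5)*(k - 4)*(k^2 - 9) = (k - 5)*(k - 4)*(k - 3)*(k + 3)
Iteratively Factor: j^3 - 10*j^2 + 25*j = (j - 5)*(j^2 - 5*j) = j*(j - 5)*(j - 5)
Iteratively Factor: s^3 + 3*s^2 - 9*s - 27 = (s + 3)*(s^2 - 9) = (s + 3)^2*(s - 3)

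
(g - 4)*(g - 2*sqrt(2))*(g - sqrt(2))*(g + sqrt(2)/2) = g^4 - 4*g^3 - 5*sqrt(2)*g^3/2 + g^2 + 10*sqrt(2)*g^2 - 4*g + 2*sqrt(2)*g - 8*sqrt(2)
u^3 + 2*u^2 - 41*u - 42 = (u - 6)*(u + 1)*(u + 7)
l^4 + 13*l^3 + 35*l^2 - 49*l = l*(l - 1)*(l + 7)^2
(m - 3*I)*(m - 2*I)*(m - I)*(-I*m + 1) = -I*m^4 - 5*m^3 + 5*I*m^2 - 5*m + 6*I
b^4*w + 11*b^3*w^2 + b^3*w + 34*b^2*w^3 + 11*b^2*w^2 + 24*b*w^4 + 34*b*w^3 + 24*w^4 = (b + w)*(b + 4*w)*(b + 6*w)*(b*w + w)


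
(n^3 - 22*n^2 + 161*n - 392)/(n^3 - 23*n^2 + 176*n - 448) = (n - 7)/(n - 8)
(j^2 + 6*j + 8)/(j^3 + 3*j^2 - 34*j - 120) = (j + 2)/(j^2 - j - 30)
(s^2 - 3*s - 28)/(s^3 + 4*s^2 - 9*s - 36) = (s - 7)/(s^2 - 9)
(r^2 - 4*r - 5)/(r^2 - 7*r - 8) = (r - 5)/(r - 8)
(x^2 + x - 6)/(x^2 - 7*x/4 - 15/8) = 8*(-x^2 - x + 6)/(-8*x^2 + 14*x + 15)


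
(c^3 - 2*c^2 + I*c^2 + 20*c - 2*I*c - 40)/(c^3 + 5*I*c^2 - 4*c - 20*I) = (c - 4*I)/(c + 2)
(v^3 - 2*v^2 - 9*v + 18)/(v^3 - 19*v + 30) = (v + 3)/(v + 5)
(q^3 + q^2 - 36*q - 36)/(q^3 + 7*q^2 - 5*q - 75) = (q^3 + q^2 - 36*q - 36)/(q^3 + 7*q^2 - 5*q - 75)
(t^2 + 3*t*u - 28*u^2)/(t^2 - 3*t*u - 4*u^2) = (t + 7*u)/(t + u)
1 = 1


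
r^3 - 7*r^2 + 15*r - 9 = (r - 3)^2*(r - 1)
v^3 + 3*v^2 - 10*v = v*(v - 2)*(v + 5)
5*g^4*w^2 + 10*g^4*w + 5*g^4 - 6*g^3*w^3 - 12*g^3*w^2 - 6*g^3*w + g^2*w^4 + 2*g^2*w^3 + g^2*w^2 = (-5*g + w)*(-g + w)*(g*w + g)^2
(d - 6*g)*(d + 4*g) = d^2 - 2*d*g - 24*g^2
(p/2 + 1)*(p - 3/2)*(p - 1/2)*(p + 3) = p^4/2 + 3*p^3/2 - 13*p^2/8 - 33*p/8 + 9/4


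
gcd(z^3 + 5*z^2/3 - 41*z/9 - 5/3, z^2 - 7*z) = 1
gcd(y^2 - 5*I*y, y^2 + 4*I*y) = y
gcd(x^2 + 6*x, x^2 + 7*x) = x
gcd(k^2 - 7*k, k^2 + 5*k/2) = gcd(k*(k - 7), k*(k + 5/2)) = k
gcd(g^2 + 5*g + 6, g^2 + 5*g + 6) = g^2 + 5*g + 6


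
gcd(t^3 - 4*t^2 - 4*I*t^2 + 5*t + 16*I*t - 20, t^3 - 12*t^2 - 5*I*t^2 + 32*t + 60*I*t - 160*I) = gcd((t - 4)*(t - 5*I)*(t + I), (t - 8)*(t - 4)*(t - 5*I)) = t^2 + t*(-4 - 5*I) + 20*I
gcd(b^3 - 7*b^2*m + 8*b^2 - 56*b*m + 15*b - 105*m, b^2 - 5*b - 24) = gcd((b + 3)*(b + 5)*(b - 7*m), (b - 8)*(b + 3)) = b + 3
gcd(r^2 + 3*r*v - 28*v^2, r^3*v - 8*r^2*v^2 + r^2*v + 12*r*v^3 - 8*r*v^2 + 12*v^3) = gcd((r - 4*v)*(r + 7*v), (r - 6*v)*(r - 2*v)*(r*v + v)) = 1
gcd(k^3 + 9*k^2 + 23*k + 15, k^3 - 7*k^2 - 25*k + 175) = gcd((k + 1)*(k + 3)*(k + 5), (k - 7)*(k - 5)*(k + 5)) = k + 5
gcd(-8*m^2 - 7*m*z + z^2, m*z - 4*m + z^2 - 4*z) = m + z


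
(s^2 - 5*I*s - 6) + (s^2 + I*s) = 2*s^2 - 4*I*s - 6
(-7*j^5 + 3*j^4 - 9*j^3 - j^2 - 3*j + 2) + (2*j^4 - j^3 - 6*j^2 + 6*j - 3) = -7*j^5 + 5*j^4 - 10*j^3 - 7*j^2 + 3*j - 1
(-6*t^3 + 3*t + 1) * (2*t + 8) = -12*t^4 - 48*t^3 + 6*t^2 + 26*t + 8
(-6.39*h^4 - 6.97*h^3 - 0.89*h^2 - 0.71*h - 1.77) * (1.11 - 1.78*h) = 11.3742*h^5 + 5.3137*h^4 - 6.1525*h^3 + 0.2759*h^2 + 2.3625*h - 1.9647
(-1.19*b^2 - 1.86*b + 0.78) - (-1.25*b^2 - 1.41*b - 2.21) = 0.0600000000000001*b^2 - 0.45*b + 2.99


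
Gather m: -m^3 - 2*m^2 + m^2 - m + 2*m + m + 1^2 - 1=-m^3 - m^2 + 2*m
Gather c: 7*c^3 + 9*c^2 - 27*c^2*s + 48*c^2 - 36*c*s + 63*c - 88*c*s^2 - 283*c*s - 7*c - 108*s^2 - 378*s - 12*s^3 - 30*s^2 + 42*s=7*c^3 + c^2*(57 - 27*s) + c*(-88*s^2 - 319*s + 56) - 12*s^3 - 138*s^2 - 336*s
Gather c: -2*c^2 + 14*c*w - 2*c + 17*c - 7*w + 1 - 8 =-2*c^2 + c*(14*w + 15) - 7*w - 7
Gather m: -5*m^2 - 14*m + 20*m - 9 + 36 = -5*m^2 + 6*m + 27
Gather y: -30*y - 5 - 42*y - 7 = -72*y - 12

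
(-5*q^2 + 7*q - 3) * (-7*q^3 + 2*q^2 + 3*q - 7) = 35*q^5 - 59*q^4 + 20*q^3 + 50*q^2 - 58*q + 21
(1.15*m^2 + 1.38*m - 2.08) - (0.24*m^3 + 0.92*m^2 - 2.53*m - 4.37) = -0.24*m^3 + 0.23*m^2 + 3.91*m + 2.29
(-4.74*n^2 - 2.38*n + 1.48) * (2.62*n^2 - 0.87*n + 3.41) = -12.4188*n^4 - 2.1118*n^3 - 10.2152*n^2 - 9.4034*n + 5.0468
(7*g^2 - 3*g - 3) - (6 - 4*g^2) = 11*g^2 - 3*g - 9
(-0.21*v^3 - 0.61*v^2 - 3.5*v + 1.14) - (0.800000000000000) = -0.21*v^3 - 0.61*v^2 - 3.5*v + 0.34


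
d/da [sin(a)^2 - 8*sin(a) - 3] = 2*(sin(a) - 4)*cos(a)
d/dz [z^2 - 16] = 2*z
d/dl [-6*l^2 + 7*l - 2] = 7 - 12*l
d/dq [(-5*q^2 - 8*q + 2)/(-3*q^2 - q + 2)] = (-19*q^2 - 8*q - 14)/(9*q^4 + 6*q^3 - 11*q^2 - 4*q + 4)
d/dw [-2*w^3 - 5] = -6*w^2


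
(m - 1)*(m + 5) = m^2 + 4*m - 5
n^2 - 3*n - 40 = (n - 8)*(n + 5)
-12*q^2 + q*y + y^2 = (-3*q + y)*(4*q + y)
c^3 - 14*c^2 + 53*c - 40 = (c - 8)*(c - 5)*(c - 1)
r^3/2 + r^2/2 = r^2*(r/2 + 1/2)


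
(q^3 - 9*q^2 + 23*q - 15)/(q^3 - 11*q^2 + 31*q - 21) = (q - 5)/(q - 7)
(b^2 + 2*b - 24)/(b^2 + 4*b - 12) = (b - 4)/(b - 2)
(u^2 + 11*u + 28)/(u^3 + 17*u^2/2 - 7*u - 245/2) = 2*(u + 4)/(2*u^2 + 3*u - 35)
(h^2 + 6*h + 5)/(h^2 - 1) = (h + 5)/(h - 1)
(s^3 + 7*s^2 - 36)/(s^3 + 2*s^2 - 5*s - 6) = (s + 6)/(s + 1)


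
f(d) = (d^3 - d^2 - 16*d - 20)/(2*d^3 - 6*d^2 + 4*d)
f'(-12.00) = -0.01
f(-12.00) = 0.39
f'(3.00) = 8.06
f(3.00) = -4.17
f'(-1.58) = 0.24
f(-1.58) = 0.04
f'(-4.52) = -0.06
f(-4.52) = 0.19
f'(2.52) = 37.38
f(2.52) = -12.72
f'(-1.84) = 0.06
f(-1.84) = 0.00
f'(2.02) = 29983.92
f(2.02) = -584.33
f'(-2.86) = -0.09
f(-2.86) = 0.05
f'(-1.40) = 0.46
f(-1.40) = 0.10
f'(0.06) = 1371.71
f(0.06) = -95.80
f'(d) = (-6*d^2 + 12*d - 4)*(d^3 - d^2 - 16*d - 20)/(2*d^3 - 6*d^2 + 4*d)^2 + (3*d^2 - 2*d - 16)/(2*d^3 - 6*d^2 + 4*d) = (-d^4 + 18*d^3 + 5*d^2 - 60*d + 20)/(d^2*(d^4 - 6*d^3 + 13*d^2 - 12*d + 4))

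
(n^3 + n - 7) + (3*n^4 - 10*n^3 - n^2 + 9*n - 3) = 3*n^4 - 9*n^3 - n^2 + 10*n - 10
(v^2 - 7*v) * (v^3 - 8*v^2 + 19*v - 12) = v^5 - 15*v^4 + 75*v^3 - 145*v^2 + 84*v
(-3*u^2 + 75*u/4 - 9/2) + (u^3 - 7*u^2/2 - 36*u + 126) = u^3 - 13*u^2/2 - 69*u/4 + 243/2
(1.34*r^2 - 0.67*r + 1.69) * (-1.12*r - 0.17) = -1.5008*r^3 + 0.5226*r^2 - 1.7789*r - 0.2873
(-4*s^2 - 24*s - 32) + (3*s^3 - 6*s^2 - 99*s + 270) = 3*s^3 - 10*s^2 - 123*s + 238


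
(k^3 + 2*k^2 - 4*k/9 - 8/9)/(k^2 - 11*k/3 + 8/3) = (9*k^3 + 18*k^2 - 4*k - 8)/(3*(3*k^2 - 11*k + 8))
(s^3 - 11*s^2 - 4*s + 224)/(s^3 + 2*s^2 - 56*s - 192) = (s - 7)/(s + 6)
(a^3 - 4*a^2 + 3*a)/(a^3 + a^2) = (a^2 - 4*a + 3)/(a*(a + 1))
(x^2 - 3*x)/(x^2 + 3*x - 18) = x/(x + 6)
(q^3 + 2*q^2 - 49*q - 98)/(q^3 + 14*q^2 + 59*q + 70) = (q - 7)/(q + 5)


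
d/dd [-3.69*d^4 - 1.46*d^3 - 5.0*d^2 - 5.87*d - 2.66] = -14.76*d^3 - 4.38*d^2 - 10.0*d - 5.87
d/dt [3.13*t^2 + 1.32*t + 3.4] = 6.26*t + 1.32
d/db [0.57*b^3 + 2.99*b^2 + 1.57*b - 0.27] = 1.71*b^2 + 5.98*b + 1.57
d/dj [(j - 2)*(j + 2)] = 2*j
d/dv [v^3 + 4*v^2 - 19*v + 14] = 3*v^2 + 8*v - 19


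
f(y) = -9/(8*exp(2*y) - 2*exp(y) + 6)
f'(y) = -9*(-16*exp(2*y) + 2*exp(y))/(8*exp(2*y) - 2*exp(y) + 6)^2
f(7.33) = -0.00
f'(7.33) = 0.00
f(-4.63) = -1.50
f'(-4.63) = -0.00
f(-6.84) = -1.50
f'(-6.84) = -0.00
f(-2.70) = -1.52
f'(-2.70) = -0.02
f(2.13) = -0.02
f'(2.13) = 0.03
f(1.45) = -0.06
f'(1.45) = 0.12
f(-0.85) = -1.36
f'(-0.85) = 0.43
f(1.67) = -0.04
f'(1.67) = 0.08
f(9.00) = 0.00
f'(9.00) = 0.00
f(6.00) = 0.00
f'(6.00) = 0.00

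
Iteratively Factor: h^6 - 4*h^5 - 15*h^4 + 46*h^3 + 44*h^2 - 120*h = (h + 3)*(h^5 - 7*h^4 + 6*h^3 + 28*h^2 - 40*h) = (h - 5)*(h + 3)*(h^4 - 2*h^3 - 4*h^2 + 8*h) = (h - 5)*(h - 2)*(h + 3)*(h^3 - 4*h) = (h - 5)*(h - 2)^2*(h + 3)*(h^2 + 2*h) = h*(h - 5)*(h - 2)^2*(h + 3)*(h + 2)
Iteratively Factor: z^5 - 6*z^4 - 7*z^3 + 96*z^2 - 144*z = (z - 4)*(z^4 - 2*z^3 - 15*z^2 + 36*z) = z*(z - 4)*(z^3 - 2*z^2 - 15*z + 36) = z*(z - 4)*(z + 4)*(z^2 - 6*z + 9) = z*(z - 4)*(z - 3)*(z + 4)*(z - 3)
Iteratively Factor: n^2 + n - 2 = (n - 1)*(n + 2)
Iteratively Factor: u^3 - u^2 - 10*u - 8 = (u + 1)*(u^2 - 2*u - 8) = (u - 4)*(u + 1)*(u + 2)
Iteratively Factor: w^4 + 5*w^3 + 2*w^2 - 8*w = (w + 4)*(w^3 + w^2 - 2*w) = (w + 2)*(w + 4)*(w^2 - w) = w*(w + 2)*(w + 4)*(w - 1)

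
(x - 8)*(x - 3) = x^2 - 11*x + 24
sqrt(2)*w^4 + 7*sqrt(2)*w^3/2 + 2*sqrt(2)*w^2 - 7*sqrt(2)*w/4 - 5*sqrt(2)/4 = (w + 5/2)*(w - sqrt(2)/2)*(w + sqrt(2)/2)*(sqrt(2)*w + sqrt(2))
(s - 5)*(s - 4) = s^2 - 9*s + 20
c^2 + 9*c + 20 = (c + 4)*(c + 5)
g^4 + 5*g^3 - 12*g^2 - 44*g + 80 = (g - 2)^2*(g + 4)*(g + 5)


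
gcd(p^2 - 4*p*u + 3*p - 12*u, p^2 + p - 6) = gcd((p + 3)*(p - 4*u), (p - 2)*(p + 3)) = p + 3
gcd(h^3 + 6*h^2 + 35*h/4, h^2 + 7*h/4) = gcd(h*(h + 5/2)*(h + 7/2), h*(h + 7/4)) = h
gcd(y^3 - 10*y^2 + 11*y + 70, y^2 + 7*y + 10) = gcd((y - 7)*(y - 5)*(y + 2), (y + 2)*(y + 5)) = y + 2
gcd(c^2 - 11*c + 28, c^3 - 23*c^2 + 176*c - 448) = c - 7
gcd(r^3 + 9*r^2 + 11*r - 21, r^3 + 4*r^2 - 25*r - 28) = r + 7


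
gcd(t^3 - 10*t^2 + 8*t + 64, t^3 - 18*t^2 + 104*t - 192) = t^2 - 12*t + 32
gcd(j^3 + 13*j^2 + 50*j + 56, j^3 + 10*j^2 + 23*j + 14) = j^2 + 9*j + 14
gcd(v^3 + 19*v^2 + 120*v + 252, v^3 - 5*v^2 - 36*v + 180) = v + 6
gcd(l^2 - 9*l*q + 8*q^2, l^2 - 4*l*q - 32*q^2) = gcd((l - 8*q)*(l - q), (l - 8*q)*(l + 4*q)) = -l + 8*q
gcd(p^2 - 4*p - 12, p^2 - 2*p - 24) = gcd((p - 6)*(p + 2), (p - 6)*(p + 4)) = p - 6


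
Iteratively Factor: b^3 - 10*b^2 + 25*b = (b - 5)*(b^2 - 5*b) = b*(b - 5)*(b - 5)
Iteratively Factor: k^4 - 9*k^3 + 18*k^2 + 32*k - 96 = (k - 4)*(k^3 - 5*k^2 - 2*k + 24) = (k - 4)*(k + 2)*(k^2 - 7*k + 12) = (k - 4)*(k - 3)*(k + 2)*(k - 4)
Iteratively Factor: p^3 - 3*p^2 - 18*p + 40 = (p - 2)*(p^2 - p - 20) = (p - 5)*(p - 2)*(p + 4)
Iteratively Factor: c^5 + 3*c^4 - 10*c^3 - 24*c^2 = (c)*(c^4 + 3*c^3 - 10*c^2 - 24*c) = c*(c - 3)*(c^3 + 6*c^2 + 8*c) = c*(c - 3)*(c + 4)*(c^2 + 2*c) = c*(c - 3)*(c + 2)*(c + 4)*(c)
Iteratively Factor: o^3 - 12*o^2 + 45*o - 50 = (o - 5)*(o^2 - 7*o + 10) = (o - 5)*(o - 2)*(o - 5)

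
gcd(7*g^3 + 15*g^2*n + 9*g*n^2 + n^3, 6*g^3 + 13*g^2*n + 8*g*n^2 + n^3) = g^2 + 2*g*n + n^2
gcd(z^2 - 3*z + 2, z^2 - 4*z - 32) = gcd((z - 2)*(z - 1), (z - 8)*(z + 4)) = 1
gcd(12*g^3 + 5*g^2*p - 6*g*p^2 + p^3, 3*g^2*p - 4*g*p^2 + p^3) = -3*g + p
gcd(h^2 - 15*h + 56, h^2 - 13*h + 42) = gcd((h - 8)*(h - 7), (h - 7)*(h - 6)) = h - 7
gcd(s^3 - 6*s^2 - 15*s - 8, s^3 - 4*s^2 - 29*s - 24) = s^2 - 7*s - 8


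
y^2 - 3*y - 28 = (y - 7)*(y + 4)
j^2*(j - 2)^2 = j^4 - 4*j^3 + 4*j^2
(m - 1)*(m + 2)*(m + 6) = m^3 + 7*m^2 + 4*m - 12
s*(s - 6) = s^2 - 6*s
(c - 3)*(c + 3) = c^2 - 9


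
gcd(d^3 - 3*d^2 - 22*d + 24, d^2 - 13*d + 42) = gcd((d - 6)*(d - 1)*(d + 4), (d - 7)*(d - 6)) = d - 6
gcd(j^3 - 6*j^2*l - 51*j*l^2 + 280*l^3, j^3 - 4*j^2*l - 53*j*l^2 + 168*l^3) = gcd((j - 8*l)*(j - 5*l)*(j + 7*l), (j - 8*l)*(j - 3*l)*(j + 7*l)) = j^2 - j*l - 56*l^2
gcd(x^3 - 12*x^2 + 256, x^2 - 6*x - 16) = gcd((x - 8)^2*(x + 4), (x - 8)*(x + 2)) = x - 8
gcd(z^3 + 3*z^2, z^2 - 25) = 1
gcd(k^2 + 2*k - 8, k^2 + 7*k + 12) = k + 4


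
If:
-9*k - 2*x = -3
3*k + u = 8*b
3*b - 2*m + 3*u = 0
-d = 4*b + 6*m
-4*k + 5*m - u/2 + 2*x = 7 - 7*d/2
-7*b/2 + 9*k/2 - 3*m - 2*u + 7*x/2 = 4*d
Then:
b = -3/236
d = 363/236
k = 1/59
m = -117/472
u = -9/59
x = 84/59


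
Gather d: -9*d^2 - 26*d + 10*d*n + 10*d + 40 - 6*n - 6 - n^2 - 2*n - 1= -9*d^2 + d*(10*n - 16) - n^2 - 8*n + 33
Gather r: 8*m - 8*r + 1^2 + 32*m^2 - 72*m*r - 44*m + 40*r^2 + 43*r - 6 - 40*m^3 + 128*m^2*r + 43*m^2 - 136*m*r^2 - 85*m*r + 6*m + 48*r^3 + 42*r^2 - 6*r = -40*m^3 + 75*m^2 - 30*m + 48*r^3 + r^2*(82 - 136*m) + r*(128*m^2 - 157*m + 29) - 5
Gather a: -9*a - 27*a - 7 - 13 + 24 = 4 - 36*a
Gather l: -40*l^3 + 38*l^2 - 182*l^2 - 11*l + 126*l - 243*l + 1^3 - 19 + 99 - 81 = -40*l^3 - 144*l^2 - 128*l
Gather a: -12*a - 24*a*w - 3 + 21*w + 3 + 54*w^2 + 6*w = a*(-24*w - 12) + 54*w^2 + 27*w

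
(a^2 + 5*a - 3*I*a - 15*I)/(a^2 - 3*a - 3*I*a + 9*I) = (a + 5)/(a - 3)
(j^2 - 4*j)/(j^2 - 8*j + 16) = j/(j - 4)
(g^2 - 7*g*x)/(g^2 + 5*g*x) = (g - 7*x)/(g + 5*x)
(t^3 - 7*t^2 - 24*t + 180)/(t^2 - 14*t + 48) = (t^2 - t - 30)/(t - 8)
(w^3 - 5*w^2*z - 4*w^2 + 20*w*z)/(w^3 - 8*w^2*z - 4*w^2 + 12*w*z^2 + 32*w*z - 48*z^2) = w*(w - 5*z)/(w^2 - 8*w*z + 12*z^2)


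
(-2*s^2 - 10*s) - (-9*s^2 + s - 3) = 7*s^2 - 11*s + 3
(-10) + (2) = -8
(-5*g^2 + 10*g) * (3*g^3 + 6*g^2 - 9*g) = -15*g^5 + 105*g^3 - 90*g^2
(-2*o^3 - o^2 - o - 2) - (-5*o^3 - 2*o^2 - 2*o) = 3*o^3 + o^2 + o - 2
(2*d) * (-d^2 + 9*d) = -2*d^3 + 18*d^2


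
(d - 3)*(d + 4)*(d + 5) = d^3 + 6*d^2 - 7*d - 60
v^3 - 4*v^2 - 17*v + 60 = (v - 5)*(v - 3)*(v + 4)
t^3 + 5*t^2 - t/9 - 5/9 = (t - 1/3)*(t + 1/3)*(t + 5)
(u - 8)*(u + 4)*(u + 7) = u^3 + 3*u^2 - 60*u - 224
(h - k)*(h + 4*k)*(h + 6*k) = h^3 + 9*h^2*k + 14*h*k^2 - 24*k^3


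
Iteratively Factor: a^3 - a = (a)*(a^2 - 1) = a*(a + 1)*(a - 1)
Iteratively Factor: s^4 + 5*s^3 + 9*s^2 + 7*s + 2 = (s + 1)*(s^3 + 4*s^2 + 5*s + 2) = (s + 1)^2*(s^2 + 3*s + 2) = (s + 1)^2*(s + 2)*(s + 1)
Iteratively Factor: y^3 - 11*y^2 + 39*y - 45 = (y - 3)*(y^2 - 8*y + 15) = (y - 5)*(y - 3)*(y - 3)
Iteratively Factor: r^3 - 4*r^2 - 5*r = (r - 5)*(r^2 + r) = (r - 5)*(r + 1)*(r)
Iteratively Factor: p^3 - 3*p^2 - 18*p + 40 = (p - 2)*(p^2 - p - 20) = (p - 2)*(p + 4)*(p - 5)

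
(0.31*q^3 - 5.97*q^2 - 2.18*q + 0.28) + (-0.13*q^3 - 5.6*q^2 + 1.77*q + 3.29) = 0.18*q^3 - 11.57*q^2 - 0.41*q + 3.57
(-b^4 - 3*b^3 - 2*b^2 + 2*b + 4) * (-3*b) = 3*b^5 + 9*b^4 + 6*b^3 - 6*b^2 - 12*b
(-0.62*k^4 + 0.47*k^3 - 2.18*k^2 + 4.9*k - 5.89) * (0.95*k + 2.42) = -0.589*k^5 - 1.0539*k^4 - 0.9336*k^3 - 0.6206*k^2 + 6.2625*k - 14.2538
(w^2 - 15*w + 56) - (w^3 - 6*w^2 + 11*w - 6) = -w^3 + 7*w^2 - 26*w + 62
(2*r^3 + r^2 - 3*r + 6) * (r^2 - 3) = 2*r^5 + r^4 - 9*r^3 + 3*r^2 + 9*r - 18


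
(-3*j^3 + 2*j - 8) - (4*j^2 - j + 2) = -3*j^3 - 4*j^2 + 3*j - 10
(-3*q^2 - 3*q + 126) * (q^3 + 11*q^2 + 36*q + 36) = -3*q^5 - 36*q^4 - 15*q^3 + 1170*q^2 + 4428*q + 4536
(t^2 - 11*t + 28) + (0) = t^2 - 11*t + 28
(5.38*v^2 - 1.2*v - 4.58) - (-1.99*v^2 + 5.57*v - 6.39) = 7.37*v^2 - 6.77*v + 1.81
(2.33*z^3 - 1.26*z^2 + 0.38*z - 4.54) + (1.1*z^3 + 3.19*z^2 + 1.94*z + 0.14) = 3.43*z^3 + 1.93*z^2 + 2.32*z - 4.4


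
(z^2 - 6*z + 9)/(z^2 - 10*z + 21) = (z - 3)/(z - 7)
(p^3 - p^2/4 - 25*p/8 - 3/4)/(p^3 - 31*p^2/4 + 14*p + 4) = (p^2 - p/2 - 3)/(p^2 - 8*p + 16)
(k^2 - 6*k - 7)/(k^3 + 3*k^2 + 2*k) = (k - 7)/(k*(k + 2))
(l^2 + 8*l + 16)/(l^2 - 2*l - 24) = (l + 4)/(l - 6)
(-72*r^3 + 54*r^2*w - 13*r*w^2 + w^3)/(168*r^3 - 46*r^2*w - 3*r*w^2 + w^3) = (-3*r + w)/(7*r + w)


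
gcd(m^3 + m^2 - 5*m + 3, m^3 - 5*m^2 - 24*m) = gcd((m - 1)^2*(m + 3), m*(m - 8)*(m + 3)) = m + 3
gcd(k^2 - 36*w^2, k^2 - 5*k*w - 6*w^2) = -k + 6*w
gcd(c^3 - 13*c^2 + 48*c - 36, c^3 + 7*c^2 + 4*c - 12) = c - 1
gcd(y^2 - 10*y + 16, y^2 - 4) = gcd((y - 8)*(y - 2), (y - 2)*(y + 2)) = y - 2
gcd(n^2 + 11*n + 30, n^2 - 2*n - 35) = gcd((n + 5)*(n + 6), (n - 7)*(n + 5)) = n + 5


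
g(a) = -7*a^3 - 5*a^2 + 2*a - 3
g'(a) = -21*a^2 - 10*a + 2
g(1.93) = -68.09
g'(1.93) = -95.52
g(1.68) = -46.94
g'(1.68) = -74.07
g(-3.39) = 205.47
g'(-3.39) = -205.43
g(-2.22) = 44.51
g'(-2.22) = -79.30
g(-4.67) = 591.55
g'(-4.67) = -409.29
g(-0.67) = -4.48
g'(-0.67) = -0.73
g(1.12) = -16.87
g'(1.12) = -35.54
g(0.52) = -4.30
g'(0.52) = -8.88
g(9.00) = -5493.00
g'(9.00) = -1789.00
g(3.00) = -231.00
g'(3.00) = -217.00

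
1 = 1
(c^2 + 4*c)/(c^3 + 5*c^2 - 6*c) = (c + 4)/(c^2 + 5*c - 6)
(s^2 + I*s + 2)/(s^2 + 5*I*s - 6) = (s - I)/(s + 3*I)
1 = 1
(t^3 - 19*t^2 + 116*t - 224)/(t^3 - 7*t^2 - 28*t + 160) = (t - 7)/(t + 5)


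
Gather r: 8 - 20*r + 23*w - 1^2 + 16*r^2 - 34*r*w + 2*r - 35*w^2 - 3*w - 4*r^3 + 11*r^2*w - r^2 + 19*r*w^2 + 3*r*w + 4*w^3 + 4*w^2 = -4*r^3 + r^2*(11*w + 15) + r*(19*w^2 - 31*w - 18) + 4*w^3 - 31*w^2 + 20*w + 7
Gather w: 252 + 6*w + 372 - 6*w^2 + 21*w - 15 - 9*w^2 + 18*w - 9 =-15*w^2 + 45*w + 600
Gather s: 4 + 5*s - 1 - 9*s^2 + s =-9*s^2 + 6*s + 3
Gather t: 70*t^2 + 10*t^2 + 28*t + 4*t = 80*t^2 + 32*t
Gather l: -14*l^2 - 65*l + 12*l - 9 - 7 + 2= -14*l^2 - 53*l - 14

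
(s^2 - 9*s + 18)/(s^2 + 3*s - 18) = (s - 6)/(s + 6)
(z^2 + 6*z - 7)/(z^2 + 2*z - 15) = (z^2 + 6*z - 7)/(z^2 + 2*z - 15)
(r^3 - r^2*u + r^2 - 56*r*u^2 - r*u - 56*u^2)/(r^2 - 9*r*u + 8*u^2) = (r^2 + 7*r*u + r + 7*u)/(r - u)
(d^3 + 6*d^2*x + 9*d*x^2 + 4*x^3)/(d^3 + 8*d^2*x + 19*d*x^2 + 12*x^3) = (d + x)/(d + 3*x)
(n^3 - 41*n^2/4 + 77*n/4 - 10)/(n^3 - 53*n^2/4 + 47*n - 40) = (n - 1)/(n - 4)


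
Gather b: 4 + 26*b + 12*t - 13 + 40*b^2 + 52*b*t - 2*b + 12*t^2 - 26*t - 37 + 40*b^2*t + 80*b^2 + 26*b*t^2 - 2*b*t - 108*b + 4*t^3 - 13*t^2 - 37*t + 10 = b^2*(40*t + 120) + b*(26*t^2 + 50*t - 84) + 4*t^3 - t^2 - 51*t - 36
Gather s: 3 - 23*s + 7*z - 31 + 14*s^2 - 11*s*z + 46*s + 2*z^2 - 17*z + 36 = 14*s^2 + s*(23 - 11*z) + 2*z^2 - 10*z + 8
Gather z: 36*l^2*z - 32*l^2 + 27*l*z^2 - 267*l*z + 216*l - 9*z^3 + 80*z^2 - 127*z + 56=-32*l^2 + 216*l - 9*z^3 + z^2*(27*l + 80) + z*(36*l^2 - 267*l - 127) + 56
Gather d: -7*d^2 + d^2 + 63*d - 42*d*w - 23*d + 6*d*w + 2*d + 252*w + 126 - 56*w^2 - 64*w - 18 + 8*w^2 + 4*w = -6*d^2 + d*(42 - 36*w) - 48*w^2 + 192*w + 108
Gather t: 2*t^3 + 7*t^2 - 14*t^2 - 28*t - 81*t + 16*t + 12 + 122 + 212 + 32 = 2*t^3 - 7*t^2 - 93*t + 378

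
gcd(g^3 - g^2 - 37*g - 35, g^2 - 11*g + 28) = g - 7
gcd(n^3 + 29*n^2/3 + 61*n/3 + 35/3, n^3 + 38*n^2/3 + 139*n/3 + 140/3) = n^2 + 26*n/3 + 35/3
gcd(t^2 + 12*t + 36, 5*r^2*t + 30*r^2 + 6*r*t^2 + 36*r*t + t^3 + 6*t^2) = t + 6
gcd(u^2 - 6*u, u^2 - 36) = u - 6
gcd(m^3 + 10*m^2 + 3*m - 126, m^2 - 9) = m - 3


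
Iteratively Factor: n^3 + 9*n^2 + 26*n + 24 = (n + 4)*(n^2 + 5*n + 6) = (n + 2)*(n + 4)*(n + 3)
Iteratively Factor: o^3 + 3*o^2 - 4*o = (o + 4)*(o^2 - o) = o*(o + 4)*(o - 1)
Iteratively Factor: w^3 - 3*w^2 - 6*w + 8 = (w + 2)*(w^2 - 5*w + 4) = (w - 4)*(w + 2)*(w - 1)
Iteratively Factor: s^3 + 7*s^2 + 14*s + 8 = (s + 2)*(s^2 + 5*s + 4) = (s + 2)*(s + 4)*(s + 1)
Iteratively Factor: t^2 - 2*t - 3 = (t - 3)*(t + 1)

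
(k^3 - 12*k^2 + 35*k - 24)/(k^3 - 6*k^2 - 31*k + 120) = (k - 1)/(k + 5)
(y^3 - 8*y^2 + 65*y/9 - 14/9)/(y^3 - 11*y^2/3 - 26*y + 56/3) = (y - 1/3)/(y + 4)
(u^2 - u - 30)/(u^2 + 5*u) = (u - 6)/u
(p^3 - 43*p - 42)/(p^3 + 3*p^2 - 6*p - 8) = (p^2 - p - 42)/(p^2 + 2*p - 8)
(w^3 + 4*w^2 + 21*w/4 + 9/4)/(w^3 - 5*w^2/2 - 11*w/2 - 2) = (4*w^2 + 12*w + 9)/(2*(2*w^2 - 7*w - 4))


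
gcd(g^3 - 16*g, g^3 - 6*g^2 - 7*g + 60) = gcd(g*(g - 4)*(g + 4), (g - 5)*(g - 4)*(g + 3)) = g - 4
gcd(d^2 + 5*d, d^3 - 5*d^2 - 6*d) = d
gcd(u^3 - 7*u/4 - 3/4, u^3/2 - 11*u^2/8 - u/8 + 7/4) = u + 1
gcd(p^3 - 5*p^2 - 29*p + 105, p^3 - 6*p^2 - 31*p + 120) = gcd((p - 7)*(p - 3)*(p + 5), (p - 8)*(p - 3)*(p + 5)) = p^2 + 2*p - 15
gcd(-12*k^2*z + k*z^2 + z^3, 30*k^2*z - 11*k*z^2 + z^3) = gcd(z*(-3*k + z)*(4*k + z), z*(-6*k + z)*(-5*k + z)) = z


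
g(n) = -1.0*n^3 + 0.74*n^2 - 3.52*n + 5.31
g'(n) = -3.0*n^2 + 1.48*n - 3.52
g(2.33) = -11.52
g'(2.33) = -16.36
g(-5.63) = 227.04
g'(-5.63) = -106.94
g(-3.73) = 80.63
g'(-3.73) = -50.78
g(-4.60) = 134.50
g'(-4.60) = -73.81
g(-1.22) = 12.52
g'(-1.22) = -9.79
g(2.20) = -9.50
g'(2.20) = -14.78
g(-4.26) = 111.04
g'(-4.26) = -64.27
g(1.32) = -0.35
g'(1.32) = -6.79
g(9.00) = -695.43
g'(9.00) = -233.20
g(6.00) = -205.17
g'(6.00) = -102.64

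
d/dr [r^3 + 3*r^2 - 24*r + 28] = 3*r^2 + 6*r - 24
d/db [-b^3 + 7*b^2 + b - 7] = -3*b^2 + 14*b + 1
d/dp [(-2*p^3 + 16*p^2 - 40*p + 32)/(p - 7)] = 2*(-2*p^3 + 29*p^2 - 112*p + 124)/(p^2 - 14*p + 49)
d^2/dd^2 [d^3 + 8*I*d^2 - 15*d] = 6*d + 16*I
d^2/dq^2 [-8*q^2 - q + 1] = -16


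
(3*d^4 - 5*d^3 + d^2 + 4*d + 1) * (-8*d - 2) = -24*d^5 + 34*d^4 + 2*d^3 - 34*d^2 - 16*d - 2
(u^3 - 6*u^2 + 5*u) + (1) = u^3 - 6*u^2 + 5*u + 1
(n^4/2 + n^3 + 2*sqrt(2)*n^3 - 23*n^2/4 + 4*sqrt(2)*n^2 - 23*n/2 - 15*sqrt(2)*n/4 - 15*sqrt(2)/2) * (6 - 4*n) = -2*n^5 - 8*sqrt(2)*n^4 - n^4 - 4*sqrt(2)*n^3 + 29*n^3 + 23*n^2/2 + 39*sqrt(2)*n^2 - 69*n + 15*sqrt(2)*n/2 - 45*sqrt(2)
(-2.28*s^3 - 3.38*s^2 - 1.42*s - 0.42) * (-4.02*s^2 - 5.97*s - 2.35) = 9.1656*s^5 + 27.1992*s^4 + 31.245*s^3 + 18.1088*s^2 + 5.8444*s + 0.987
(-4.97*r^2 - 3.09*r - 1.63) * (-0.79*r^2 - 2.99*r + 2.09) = 3.9263*r^4 + 17.3014*r^3 + 0.139500000000002*r^2 - 1.5844*r - 3.4067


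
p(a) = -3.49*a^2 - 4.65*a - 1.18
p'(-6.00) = 37.23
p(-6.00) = -98.92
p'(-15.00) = 100.05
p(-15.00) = -716.68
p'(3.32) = -27.82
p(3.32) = -55.09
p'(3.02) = -25.73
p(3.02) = -47.05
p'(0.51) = -8.21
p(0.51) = -4.46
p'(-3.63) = 20.69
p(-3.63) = -30.29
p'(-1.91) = 8.68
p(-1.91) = -5.03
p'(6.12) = -47.37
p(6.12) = -160.35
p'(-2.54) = 13.08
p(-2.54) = -11.89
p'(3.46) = -28.80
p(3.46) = -59.05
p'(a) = -6.98*a - 4.65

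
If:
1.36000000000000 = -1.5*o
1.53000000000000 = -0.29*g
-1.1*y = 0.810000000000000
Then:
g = -5.28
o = -0.91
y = -0.74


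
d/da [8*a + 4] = 8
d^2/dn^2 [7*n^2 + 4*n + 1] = 14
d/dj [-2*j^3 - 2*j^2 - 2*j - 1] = -6*j^2 - 4*j - 2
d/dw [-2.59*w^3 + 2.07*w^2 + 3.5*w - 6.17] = -7.77*w^2 + 4.14*w + 3.5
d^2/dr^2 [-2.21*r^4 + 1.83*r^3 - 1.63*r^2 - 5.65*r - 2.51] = -26.52*r^2 + 10.98*r - 3.26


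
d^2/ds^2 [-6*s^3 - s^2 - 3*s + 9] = -36*s - 2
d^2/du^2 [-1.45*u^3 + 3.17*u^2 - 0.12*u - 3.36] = 6.34 - 8.7*u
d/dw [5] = 0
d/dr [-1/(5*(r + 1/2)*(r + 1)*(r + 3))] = 4*(3*r^2 + 9*r + 5)/(5*(4*r^6 + 36*r^5 + 121*r^4 + 192*r^3 + 154*r^2 + 60*r + 9))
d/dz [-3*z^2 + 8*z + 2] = 8 - 6*z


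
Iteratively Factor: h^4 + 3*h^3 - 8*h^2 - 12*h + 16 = (h + 4)*(h^3 - h^2 - 4*h + 4) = (h - 2)*(h + 4)*(h^2 + h - 2) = (h - 2)*(h + 2)*(h + 4)*(h - 1)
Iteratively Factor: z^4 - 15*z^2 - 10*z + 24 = (z - 4)*(z^3 + 4*z^2 + z - 6) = (z - 4)*(z - 1)*(z^2 + 5*z + 6) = (z - 4)*(z - 1)*(z + 2)*(z + 3)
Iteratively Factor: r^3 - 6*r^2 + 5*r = (r - 1)*(r^2 - 5*r) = (r - 5)*(r - 1)*(r)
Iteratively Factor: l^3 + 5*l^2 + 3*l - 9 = (l + 3)*(l^2 + 2*l - 3) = (l - 1)*(l + 3)*(l + 3)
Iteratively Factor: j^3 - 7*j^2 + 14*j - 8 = (j - 2)*(j^2 - 5*j + 4) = (j - 2)*(j - 1)*(j - 4)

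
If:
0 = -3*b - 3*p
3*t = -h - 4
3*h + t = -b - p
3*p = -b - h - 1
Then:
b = 3/4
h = 1/2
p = -3/4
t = -3/2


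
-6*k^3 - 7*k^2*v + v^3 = (-3*k + v)*(k + v)*(2*k + v)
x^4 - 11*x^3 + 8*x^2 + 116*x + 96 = (x - 8)*(x - 6)*(x + 1)*(x + 2)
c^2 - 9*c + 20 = (c - 5)*(c - 4)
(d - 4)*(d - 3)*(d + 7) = d^3 - 37*d + 84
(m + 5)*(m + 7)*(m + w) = m^3 + m^2*w + 12*m^2 + 12*m*w + 35*m + 35*w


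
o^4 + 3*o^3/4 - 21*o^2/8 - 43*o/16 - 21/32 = (o - 7/4)*(o + 1/2)^2*(o + 3/2)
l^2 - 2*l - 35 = (l - 7)*(l + 5)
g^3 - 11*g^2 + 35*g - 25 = (g - 5)^2*(g - 1)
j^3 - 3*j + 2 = (j - 1)^2*(j + 2)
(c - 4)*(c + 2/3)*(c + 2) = c^3 - 4*c^2/3 - 28*c/3 - 16/3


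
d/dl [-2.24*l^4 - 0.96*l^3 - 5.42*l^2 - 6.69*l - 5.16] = -8.96*l^3 - 2.88*l^2 - 10.84*l - 6.69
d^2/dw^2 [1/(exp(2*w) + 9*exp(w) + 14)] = (2*(2*exp(w) + 9)^2*exp(w) - (4*exp(w) + 9)*(exp(2*w) + 9*exp(w) + 14))*exp(w)/(exp(2*w) + 9*exp(w) + 14)^3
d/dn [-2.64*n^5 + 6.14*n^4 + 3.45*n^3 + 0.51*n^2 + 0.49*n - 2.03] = -13.2*n^4 + 24.56*n^3 + 10.35*n^2 + 1.02*n + 0.49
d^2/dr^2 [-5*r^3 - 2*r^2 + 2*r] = -30*r - 4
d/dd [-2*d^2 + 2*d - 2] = 2 - 4*d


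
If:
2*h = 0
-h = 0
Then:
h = 0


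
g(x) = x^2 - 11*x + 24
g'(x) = 2*x - 11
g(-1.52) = 43.03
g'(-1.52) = -14.04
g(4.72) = -5.64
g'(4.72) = -1.56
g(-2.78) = 62.31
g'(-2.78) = -16.56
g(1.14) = 12.76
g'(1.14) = -8.72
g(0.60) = 17.76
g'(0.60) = -9.80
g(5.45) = -6.25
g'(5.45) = -0.10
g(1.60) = 8.96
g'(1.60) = -7.80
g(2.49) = 2.81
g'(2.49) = -6.02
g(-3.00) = 66.00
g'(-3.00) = -17.00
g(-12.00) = 300.00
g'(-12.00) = -35.00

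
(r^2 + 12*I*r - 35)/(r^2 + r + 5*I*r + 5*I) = (r + 7*I)/(r + 1)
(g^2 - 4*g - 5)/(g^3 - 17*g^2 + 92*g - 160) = (g + 1)/(g^2 - 12*g + 32)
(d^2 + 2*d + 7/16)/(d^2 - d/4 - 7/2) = (d + 1/4)/(d - 2)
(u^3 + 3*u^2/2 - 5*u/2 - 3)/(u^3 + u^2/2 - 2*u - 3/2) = (u + 2)/(u + 1)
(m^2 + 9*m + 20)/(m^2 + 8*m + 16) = (m + 5)/(m + 4)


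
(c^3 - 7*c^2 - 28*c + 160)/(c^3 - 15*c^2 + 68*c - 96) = (c + 5)/(c - 3)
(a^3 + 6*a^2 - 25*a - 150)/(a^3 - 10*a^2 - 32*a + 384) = (a^2 - 25)/(a^2 - 16*a + 64)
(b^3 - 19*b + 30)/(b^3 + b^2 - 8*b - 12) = (b^2 + 3*b - 10)/(b^2 + 4*b + 4)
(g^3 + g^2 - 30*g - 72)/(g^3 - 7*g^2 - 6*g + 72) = (g + 4)/(g - 4)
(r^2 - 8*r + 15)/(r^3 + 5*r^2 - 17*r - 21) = (r - 5)/(r^2 + 8*r + 7)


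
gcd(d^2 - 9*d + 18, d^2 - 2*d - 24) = d - 6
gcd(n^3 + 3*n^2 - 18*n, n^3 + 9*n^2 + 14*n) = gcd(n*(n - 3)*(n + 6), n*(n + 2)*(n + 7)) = n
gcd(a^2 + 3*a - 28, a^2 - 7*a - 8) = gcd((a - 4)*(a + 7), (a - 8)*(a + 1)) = 1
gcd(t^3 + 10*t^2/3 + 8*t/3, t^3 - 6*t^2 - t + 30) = t + 2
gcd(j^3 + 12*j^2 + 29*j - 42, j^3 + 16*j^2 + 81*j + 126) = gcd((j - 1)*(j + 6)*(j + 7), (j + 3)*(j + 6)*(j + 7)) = j^2 + 13*j + 42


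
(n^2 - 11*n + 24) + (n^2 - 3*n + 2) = 2*n^2 - 14*n + 26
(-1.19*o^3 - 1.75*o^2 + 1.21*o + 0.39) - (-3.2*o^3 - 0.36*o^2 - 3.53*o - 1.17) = 2.01*o^3 - 1.39*o^2 + 4.74*o + 1.56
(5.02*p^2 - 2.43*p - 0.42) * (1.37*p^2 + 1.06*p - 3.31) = 6.8774*p^4 + 1.9921*p^3 - 19.7674*p^2 + 7.5981*p + 1.3902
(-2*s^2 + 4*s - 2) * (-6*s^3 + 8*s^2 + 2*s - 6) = 12*s^5 - 40*s^4 + 40*s^3 + 4*s^2 - 28*s + 12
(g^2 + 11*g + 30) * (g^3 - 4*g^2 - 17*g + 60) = g^5 + 7*g^4 - 31*g^3 - 247*g^2 + 150*g + 1800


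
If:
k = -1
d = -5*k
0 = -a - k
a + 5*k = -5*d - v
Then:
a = 1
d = 5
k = -1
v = -21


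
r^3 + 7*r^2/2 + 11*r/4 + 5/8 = (r + 1/2)^2*(r + 5/2)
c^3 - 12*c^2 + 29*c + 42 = (c - 7)*(c - 6)*(c + 1)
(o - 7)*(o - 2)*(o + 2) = o^3 - 7*o^2 - 4*o + 28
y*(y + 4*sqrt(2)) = y^2 + 4*sqrt(2)*y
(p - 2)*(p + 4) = p^2 + 2*p - 8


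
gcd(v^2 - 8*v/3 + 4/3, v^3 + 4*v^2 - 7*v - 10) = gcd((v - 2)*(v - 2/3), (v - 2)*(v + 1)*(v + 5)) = v - 2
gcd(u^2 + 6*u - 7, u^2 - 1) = u - 1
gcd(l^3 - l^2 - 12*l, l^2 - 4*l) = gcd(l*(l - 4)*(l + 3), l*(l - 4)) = l^2 - 4*l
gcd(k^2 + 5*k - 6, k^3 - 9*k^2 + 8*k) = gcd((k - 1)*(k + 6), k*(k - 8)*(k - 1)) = k - 1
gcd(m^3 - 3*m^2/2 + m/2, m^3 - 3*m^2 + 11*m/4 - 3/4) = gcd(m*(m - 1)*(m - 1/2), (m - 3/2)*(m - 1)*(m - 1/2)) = m^2 - 3*m/2 + 1/2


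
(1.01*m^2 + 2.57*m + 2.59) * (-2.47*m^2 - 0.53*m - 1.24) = -2.4947*m^4 - 6.8832*m^3 - 9.0118*m^2 - 4.5595*m - 3.2116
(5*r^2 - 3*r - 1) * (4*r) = 20*r^3 - 12*r^2 - 4*r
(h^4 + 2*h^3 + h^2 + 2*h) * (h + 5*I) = h^5 + 2*h^4 + 5*I*h^4 + h^3 + 10*I*h^3 + 2*h^2 + 5*I*h^2 + 10*I*h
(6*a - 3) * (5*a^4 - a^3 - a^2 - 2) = 30*a^5 - 21*a^4 - 3*a^3 + 3*a^2 - 12*a + 6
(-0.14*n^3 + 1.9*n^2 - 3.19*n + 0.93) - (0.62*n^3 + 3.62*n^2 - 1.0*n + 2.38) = -0.76*n^3 - 1.72*n^2 - 2.19*n - 1.45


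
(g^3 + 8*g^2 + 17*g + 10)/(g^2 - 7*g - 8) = (g^2 + 7*g + 10)/(g - 8)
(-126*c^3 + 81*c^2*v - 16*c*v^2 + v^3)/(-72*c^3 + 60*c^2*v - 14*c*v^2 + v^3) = (21*c^2 - 10*c*v + v^2)/(12*c^2 - 8*c*v + v^2)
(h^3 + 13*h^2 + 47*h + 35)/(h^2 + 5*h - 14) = (h^2 + 6*h + 5)/(h - 2)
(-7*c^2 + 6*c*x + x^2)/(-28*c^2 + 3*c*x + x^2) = (-c + x)/(-4*c + x)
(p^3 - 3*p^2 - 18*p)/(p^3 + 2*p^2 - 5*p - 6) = p*(p - 6)/(p^2 - p - 2)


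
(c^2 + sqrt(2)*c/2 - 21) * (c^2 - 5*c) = c^4 - 5*c^3 + sqrt(2)*c^3/2 - 21*c^2 - 5*sqrt(2)*c^2/2 + 105*c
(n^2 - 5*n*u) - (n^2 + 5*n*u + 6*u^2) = -10*n*u - 6*u^2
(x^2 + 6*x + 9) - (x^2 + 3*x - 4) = 3*x + 13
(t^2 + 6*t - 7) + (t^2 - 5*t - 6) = 2*t^2 + t - 13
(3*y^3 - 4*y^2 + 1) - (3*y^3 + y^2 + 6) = -5*y^2 - 5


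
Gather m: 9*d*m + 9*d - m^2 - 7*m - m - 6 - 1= 9*d - m^2 + m*(9*d - 8) - 7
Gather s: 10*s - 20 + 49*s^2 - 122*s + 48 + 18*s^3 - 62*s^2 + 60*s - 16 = 18*s^3 - 13*s^2 - 52*s + 12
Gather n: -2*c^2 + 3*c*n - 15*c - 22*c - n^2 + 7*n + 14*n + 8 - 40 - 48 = -2*c^2 - 37*c - n^2 + n*(3*c + 21) - 80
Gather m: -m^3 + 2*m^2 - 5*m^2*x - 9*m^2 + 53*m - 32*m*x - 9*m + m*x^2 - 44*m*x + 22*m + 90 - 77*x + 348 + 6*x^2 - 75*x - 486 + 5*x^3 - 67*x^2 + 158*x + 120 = -m^3 + m^2*(-5*x - 7) + m*(x^2 - 76*x + 66) + 5*x^3 - 61*x^2 + 6*x + 72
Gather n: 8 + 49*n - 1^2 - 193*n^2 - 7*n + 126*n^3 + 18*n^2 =126*n^3 - 175*n^2 + 42*n + 7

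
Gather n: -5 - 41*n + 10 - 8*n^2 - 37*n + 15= -8*n^2 - 78*n + 20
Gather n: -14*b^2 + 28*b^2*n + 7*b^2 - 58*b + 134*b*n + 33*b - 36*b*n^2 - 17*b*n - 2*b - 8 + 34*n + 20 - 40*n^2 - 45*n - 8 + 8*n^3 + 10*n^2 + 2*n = -7*b^2 - 27*b + 8*n^3 + n^2*(-36*b - 30) + n*(28*b^2 + 117*b - 9) + 4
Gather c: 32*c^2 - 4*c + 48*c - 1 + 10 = 32*c^2 + 44*c + 9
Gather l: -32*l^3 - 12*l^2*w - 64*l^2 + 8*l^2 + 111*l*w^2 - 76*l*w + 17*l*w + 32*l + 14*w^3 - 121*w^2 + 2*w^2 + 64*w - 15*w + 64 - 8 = -32*l^3 + l^2*(-12*w - 56) + l*(111*w^2 - 59*w + 32) + 14*w^3 - 119*w^2 + 49*w + 56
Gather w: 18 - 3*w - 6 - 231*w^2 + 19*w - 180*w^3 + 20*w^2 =-180*w^3 - 211*w^2 + 16*w + 12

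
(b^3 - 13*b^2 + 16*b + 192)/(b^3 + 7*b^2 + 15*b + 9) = (b^2 - 16*b + 64)/(b^2 + 4*b + 3)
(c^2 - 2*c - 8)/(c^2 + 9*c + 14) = (c - 4)/(c + 7)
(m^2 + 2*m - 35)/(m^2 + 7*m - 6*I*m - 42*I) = (m - 5)/(m - 6*I)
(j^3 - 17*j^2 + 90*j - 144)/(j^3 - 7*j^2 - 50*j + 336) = (j - 3)/(j + 7)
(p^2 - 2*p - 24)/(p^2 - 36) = (p + 4)/(p + 6)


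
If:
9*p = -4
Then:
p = -4/9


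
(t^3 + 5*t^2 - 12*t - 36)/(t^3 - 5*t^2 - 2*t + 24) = (t + 6)/(t - 4)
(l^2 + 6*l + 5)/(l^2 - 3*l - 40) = (l + 1)/(l - 8)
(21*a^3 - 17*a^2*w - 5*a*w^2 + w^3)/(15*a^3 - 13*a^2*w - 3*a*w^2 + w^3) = (-7*a + w)/(-5*a + w)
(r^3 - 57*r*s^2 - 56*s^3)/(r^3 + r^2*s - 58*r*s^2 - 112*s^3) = (r + s)/(r + 2*s)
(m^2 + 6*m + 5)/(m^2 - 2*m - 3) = (m + 5)/(m - 3)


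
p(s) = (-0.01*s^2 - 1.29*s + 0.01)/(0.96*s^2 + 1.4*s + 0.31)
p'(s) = (-1.92*s - 1.4)*(-0.01*s^2 - 1.29*s + 0.01)/(0.96*s^2 + 1.4*s + 0.31)^2 + (-0.02*s - 1.29)/(0.96*s^2 + 1.4*s + 0.31)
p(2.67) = -0.32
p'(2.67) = 0.07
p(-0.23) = 7.89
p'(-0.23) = -228.22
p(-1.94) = 2.05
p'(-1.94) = 2.91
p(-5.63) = 0.30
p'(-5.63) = 0.07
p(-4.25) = 0.45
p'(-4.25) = 0.16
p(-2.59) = 1.05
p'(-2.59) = 0.81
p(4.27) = -0.24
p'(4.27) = 0.04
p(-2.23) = 1.45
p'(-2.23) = 1.49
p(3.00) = -0.30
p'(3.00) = 0.06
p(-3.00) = 0.80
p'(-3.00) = 0.47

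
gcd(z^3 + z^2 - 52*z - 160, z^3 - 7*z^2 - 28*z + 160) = z^2 - 3*z - 40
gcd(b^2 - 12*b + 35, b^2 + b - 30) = b - 5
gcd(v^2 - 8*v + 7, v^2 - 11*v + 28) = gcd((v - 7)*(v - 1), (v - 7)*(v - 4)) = v - 7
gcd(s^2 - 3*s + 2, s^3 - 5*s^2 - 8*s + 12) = s - 1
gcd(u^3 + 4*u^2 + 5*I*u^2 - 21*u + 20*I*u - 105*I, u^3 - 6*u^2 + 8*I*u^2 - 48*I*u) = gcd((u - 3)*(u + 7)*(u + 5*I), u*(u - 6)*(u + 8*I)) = 1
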